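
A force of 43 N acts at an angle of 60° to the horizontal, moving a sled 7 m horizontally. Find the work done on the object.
W = F·d·cosθ = (43)(7)cos(60°) = 150.5 J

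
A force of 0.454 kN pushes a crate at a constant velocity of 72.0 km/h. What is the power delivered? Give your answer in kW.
Convert to SI: F = 454.0 N, v = 20.0 m/s
P = Fv = (454.0)(20.0) = 9080.0 W = 9.08 kW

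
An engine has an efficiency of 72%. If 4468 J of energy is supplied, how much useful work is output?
W_out = η·W_in = 0.72·4468 = 3216.96 J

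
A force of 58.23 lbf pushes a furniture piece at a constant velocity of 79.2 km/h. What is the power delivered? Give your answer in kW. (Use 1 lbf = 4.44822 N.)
Convert to SI: F = 259.02 N, v = 22.0 m/s
P = Fv = (259.02)(22.0) = 5698.44 W = 5.698 kW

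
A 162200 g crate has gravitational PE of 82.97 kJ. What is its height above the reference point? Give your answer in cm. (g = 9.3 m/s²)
Convert to SI: m = 162.2 kg, PE = 82970.0 J
h = PE/(mg) = 82970.0/(162.2·9.3) = 55.0031 m = 5500 cm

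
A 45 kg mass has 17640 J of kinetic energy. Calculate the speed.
v = √(2·KE/m) = √(2·17640/45) = 28.0 m/s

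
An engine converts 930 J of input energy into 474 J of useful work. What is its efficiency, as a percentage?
η = W_out/W_in = 474/930 = 50.97%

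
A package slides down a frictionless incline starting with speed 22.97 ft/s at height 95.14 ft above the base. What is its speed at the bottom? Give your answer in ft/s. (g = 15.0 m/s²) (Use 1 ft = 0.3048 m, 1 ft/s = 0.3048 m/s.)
Convert to SI: v₀ = 7.00126 m/s, h = 28.9987 m
½mv₀² + mgh = ½mv² ⇒ v = √(v₀² + 2gh) = √(7.00126² + 2·15.0·28.9987) = 30.3146 m/s = 99.46 ft/s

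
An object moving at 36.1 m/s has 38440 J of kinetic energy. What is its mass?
m = 2·KE/v² = 2·38440/(36.1)² = 58.99 kg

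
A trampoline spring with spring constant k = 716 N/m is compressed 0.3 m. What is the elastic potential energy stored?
PE = ½kx² = ½(716)(0.3)² = 32.22 J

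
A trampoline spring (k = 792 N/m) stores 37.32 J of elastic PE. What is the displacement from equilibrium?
x = √(2·PE/k) = √(2·37.32/792) = 0.307 m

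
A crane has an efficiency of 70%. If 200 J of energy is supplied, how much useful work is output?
W_out = η·W_in = 0.7·200 = 140.0 J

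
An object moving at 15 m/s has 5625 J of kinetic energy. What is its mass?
m = 2·KE/v² = 2·5625/(15)² = 50.0 kg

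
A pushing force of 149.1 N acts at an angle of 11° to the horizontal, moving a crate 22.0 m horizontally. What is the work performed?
W = F·d·cosθ = (149.1)(22.0)cos(11°) = 3220 J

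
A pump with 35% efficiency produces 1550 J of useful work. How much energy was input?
W_in = W_out/η = 1550/0.35 = 4429 J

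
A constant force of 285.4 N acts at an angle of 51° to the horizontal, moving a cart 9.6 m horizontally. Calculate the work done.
W = F·d·cosθ = (285.4)(9.6)cos(51°) = 1724 J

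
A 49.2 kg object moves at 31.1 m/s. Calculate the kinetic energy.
KE = ½mv² = ½(49.2)(31.1)² = 23790 J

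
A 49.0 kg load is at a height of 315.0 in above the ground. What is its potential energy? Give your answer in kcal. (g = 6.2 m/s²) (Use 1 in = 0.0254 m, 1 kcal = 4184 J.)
Convert to SI: m = 49.0 kg, h = 8.001 m
PE = mgh = (49.0)(6.2)(8.001) = 2430.7 J = 0.581 kcal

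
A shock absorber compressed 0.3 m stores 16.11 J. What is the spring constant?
k = 2·PE/x² = 2·16.11/(0.3)² = 358.0 N/m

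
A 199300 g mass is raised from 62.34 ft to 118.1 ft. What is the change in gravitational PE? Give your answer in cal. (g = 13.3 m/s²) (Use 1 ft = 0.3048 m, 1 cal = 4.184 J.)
Convert to SI: m = 199.3 kg, Δh = 16.9956 m
ΔPE = mgΔh = (199.3)(13.3)(16.9956) = 45050.2 J = 10770 cal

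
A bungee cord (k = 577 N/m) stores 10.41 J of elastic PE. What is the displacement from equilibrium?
x = √(2·PE/k) = √(2·10.41/577) = 0.19 m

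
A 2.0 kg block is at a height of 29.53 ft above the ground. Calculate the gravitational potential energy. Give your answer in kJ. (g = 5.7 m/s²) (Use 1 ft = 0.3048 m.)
Convert to SI: m = 2.0 kg, h = 9.00074 m
PE = mgh = (2.0)(5.7)(9.00074) = 102.608 J = 0.1026 kJ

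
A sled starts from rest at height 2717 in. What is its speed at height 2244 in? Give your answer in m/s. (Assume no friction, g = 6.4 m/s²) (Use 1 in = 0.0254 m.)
Convert to SI: h₁−h₂ = 12.0142 m
mgh₁ = mgh₂ + ½mv² ⇒ v = √(2g(h₁−h₂)) = √(2·6.4·12.0142) = 12.4 m/s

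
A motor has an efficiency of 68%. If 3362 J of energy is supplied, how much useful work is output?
W_out = η·W_in = 0.68·3362 = 2286.16 J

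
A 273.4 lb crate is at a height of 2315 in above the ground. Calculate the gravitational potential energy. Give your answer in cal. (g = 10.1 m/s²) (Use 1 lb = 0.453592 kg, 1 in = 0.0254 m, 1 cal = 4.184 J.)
Convert to SI: m = 124.012 kg, h = 58.801 m
PE = mgh = (124.012)(10.1)(58.801) = 73649.5 J = 17600 cal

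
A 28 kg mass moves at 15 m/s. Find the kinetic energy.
KE = ½mv² = ½(28)(15)² = 3150.0 J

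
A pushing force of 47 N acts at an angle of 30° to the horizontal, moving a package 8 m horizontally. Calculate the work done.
W = F·d·cosθ = (47)(8)cos(30°) = 325.6 J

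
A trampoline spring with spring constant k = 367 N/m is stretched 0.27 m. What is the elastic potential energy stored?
PE = ½kx² = ½(367)(0.27)² = 13.38 J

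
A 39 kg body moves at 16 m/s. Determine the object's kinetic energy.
KE = ½mv² = ½(39)(16)² = 4992.0 J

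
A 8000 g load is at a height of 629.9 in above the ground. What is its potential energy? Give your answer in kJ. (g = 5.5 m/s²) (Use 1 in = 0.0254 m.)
Convert to SI: m = 8.0 kg, h = 15.9995 m
PE = mgh = (8.0)(5.5)(15.9995) = 703.976 J = 0.704 kJ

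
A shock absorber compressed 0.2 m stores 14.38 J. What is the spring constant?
k = 2·PE/x² = 2·14.38/(0.2)² = 719.0 N/m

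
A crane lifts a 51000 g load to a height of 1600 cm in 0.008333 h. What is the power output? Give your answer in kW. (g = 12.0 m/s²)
Convert to SI: m = 51.0 kg, h = 16.0 m, t = 29.9988 s
P = mgh/t = (51.0)(12.0)(16.0)/29.9988 = 326.413 W = 0.3264 kW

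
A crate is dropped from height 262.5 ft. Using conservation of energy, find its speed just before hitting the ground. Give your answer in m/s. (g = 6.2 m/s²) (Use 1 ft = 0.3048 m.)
Convert to SI: h = 80.01 m
mgh = ½mv² ⇒ v = √(2gh) = √(2·6.2·80.01) = 31.5 m/s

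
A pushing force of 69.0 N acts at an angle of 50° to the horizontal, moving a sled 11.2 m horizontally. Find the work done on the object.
W = F·d·cosθ = (69.0)(11.2)cos(50°) = 496.7 J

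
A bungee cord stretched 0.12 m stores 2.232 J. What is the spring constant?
k = 2·PE/x² = 2·2.232/(0.12)² = 310.0 N/m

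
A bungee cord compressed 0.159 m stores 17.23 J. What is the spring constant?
k = 2·PE/x² = 2·17.23/(0.159)² = 1363 N/m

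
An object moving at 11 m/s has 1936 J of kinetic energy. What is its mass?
m = 2·KE/v² = 2·1936/(11)² = 32.0 kg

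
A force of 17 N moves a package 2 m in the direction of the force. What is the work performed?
W = F·d = (17)(2) = 34.0 J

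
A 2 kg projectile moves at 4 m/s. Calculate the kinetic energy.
KE = ½mv² = ½(2)(4)² = 16.0 J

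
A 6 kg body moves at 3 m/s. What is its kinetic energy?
KE = ½mv² = ½(6)(3)² = 27.0 J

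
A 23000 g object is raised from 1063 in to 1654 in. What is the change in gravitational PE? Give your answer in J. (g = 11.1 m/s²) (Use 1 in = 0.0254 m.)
Convert to SI: m = 23.0 kg, Δh = 15.0114 m
ΔPE = mgΔh = (23.0)(11.1)(15.0114) = 3832 J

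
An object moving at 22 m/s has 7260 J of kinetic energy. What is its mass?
m = 2·KE/v² = 2·7260/(22)² = 30.0 kg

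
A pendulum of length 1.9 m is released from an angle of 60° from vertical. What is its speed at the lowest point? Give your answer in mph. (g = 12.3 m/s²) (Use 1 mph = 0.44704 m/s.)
h = L(1 − cosθ) = 1.9(1 − cos60°) = 0.95 m
v = √(2gh) = √(2·12.3·0.95) = 4.83425 m/s = 10.81 mph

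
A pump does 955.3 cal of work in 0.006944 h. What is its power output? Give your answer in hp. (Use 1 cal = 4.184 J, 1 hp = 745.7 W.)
Convert to SI: W = 3996.98 J, t = 24.9984 s
P = W/t = 3996.98/24.9984 = 159.889 W = 0.2144 hp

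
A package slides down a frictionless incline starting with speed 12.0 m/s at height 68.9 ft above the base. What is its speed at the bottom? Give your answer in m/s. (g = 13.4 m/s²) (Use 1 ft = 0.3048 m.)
Convert to SI: v₀ = 12.0 m/s, h = 21.0007 m
½mv₀² + mgh = ½mv² ⇒ v = √(v₀² + 2gh) = √(12.0² + 2·13.4·21.0007) = 26.59 m/s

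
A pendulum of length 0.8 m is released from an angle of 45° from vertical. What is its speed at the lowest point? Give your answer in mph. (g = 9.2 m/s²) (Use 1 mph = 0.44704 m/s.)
h = L(1 − cosθ) = 0.8(1 − cos45°) = 0.234315 m
v = √(2gh) = √(2·9.2·0.234315) = 2.07639 m/s = 4.645 mph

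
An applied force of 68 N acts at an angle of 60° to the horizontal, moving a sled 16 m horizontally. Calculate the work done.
W = F·d·cosθ = (68)(16)cos(60°) = 544.0 J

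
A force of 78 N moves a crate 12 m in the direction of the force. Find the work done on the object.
W = F·d = (78)(12) = 936.0 J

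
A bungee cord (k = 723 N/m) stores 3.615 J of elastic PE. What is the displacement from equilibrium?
x = √(2·PE/k) = √(2·3.615/723) = 0.1 m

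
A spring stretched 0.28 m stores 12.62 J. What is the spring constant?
k = 2·PE/x² = 2·12.62/(0.28)² = 321.9 N/m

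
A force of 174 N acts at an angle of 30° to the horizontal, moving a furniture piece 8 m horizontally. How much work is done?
W = F·d·cosθ = (174)(8)cos(30°) = 1206 J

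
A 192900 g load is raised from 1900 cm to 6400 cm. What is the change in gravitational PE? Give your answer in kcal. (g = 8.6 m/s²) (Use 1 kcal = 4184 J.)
Convert to SI: m = 192.9 kg, Δh = 45.0 m
ΔPE = mgΔh = (192.9)(8.6)(45.0) = 74652.3 J = 17.84 kcal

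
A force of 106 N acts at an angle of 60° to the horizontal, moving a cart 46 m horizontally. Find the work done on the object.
W = F·d·cosθ = (106)(46)cos(60°) = 2438 J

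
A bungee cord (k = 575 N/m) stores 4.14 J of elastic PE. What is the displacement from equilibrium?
x = √(2·PE/k) = √(2·4.14/575) = 0.12 m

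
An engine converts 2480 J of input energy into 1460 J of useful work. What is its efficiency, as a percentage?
η = W_out/W_in = 1460/2480 = 58.87%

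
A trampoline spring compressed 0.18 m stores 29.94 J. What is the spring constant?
k = 2·PE/x² = 2·29.94/(0.18)² = 1848 N/m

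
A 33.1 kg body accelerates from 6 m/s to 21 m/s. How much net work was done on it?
W = ΔKE = ½m(v₂² − v₁²) = ½(33.1)(21² − 6²) = 6702.75 J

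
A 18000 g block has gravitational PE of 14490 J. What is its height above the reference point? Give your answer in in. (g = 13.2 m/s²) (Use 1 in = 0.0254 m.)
Convert to SI: m = 18.0 kg, PE = 14490.0 J
h = PE/(mg) = 14490.0/(18.0·13.2) = 60.9848 m = 2401 in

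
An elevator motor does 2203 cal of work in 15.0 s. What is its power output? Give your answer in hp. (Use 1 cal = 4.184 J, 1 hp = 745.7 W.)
Convert to SI: W = 9217.35 J, t = 15.0 s
P = W/t = 9217.35/15.0 = 614.49 W = 0.824 hp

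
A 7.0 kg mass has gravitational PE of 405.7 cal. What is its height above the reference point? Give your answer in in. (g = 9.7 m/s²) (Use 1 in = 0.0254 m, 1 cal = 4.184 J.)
Convert to SI: m = 7.0 kg, PE = 1697.45 J
h = PE/(mg) = 1697.45/(7.0·9.7) = 24.9992 m = 984.2 in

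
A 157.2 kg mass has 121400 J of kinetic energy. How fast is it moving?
v = √(2·KE/m) = √(2·121400/157.2) = 39.3 m/s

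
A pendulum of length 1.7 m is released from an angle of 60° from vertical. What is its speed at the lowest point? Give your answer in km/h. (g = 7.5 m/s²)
h = L(1 − cosθ) = 1.7(1 − cos60°) = 0.85 m
v = √(2gh) = √(2·7.5·0.85) = 3.57071 m/s = 12.85 km/h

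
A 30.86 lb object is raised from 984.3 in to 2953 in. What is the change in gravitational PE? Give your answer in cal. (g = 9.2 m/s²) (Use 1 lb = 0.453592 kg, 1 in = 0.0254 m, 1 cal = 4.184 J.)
Convert to SI: m = 13.9978 kg, Δh = 50.005 m
ΔPE = mgΔh = (13.9978)(9.2)(50.005) = 6439.65 J = 1539 cal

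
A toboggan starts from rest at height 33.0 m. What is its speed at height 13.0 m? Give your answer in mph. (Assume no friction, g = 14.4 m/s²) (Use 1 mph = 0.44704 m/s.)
mgh₁ = mgh₂ + ½mv² ⇒ v = √(2g(h₁−h₂)) = √(2·14.4·20.0) = 24.0 m/s = 53.69 mph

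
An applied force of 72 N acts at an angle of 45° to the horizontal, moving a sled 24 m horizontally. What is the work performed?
W = F·d·cosθ = (72)(24)cos(45°) = 1222 J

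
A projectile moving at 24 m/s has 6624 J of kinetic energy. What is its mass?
m = 2·KE/v² = 2·6624/(24)² = 23.0 kg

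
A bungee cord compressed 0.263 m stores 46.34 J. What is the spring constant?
k = 2·PE/x² = 2·46.34/(0.263)² = 1340 N/m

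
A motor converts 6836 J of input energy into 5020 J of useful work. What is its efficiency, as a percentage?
η = W_out/W_in = 5020/6836 = 73.43%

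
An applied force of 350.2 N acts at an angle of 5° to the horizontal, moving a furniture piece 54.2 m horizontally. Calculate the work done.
W = F·d·cosθ = (350.2)(54.2)cos(5°) = 18910 J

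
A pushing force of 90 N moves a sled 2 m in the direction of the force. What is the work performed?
W = F·d = (90)(2) = 180.0 J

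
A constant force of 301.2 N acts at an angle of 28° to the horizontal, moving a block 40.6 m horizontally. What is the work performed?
W = F·d·cosθ = (301.2)(40.6)cos(28°) = 10800 J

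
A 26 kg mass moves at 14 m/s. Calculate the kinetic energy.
KE = ½mv² = ½(26)(14)² = 2548.0 J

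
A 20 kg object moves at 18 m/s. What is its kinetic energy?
KE = ½mv² = ½(20)(18)² = 3240.0 J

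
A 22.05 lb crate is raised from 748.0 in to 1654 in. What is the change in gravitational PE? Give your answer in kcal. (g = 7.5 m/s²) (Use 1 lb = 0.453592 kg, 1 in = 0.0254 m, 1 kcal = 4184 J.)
Convert to SI: m = 10.0017 kg, Δh = 23.0124 m
ΔPE = mgΔh = (10.0017)(7.5)(23.0124) = 1726.22 J = 0.4126 kcal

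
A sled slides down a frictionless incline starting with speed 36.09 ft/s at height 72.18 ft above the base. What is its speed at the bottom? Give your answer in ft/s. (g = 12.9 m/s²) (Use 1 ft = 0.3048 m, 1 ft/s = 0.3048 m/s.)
Convert to SI: v₀ = 11.0002 m/s, h = 22.0005 m
½mv₀² + mgh = ½mv² ⇒ v = √(v₀² + 2gh) = √(11.0002² + 2·12.9·22.0005) = 26.2415 m/s = 86.09 ft/s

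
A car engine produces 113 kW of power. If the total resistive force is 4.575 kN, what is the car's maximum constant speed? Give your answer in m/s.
Convert to SI: F = 4575.0 N
P = Fv ⇒ v = P/F = 113000 W/4575.0 N = 24.7 m/s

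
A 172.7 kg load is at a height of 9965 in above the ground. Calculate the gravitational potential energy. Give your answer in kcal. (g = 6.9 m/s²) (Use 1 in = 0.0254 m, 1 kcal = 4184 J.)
Convert to SI: m = 172.7 kg, h = 253.111 m
PE = mgh = (172.7)(6.9)(253.111) = 301615 J = 72.09 kcal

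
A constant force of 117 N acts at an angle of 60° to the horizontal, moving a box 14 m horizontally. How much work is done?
W = F·d·cosθ = (117)(14)cos(60°) = 819.0 J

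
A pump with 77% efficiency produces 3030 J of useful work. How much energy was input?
W_in = W_out/η = 3030/0.77 = 3935 J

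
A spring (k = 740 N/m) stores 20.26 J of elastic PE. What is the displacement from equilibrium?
x = √(2·PE/k) = √(2·20.26/740) = 0.234 m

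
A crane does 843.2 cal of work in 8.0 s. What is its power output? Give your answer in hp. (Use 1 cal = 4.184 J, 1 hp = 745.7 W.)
Convert to SI: W = 3527.95 J, t = 8.0 s
P = W/t = 3527.95/8.0 = 440.994 W = 0.5914 hp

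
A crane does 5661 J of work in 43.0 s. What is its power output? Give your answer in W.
P = W/t = 5661.0/43.0 = 131.7 W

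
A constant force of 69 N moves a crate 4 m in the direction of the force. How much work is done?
W = F·d = (69)(4) = 276.0 J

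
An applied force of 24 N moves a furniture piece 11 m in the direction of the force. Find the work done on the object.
W = F·d = (24)(11) = 264.0 J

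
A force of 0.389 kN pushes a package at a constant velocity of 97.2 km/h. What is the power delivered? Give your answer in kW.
Convert to SI: F = 389.0 N, v = 27.0 m/s
P = Fv = (389.0)(27.0) = 10503.0 W = 10.5 kW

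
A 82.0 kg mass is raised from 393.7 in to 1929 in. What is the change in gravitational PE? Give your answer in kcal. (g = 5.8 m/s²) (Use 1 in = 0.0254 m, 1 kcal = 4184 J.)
Convert to SI: m = 82.0 kg, Δh = 38.9966 m
ΔPE = mgΔh = (82.0)(5.8)(38.9966) = 18546.8 J = 4.433 kcal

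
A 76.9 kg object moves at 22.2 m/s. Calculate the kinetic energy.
KE = ½mv² = ½(76.9)(22.2)² = 18950 J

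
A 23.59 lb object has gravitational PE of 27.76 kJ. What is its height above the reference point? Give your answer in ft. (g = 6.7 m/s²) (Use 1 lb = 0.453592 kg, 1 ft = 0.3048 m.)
Convert to SI: m = 10.7002 kg, PE = 27760.0 J
h = PE/(mg) = 27760.0/(10.7002·6.7) = 387.214 m = 1270 ft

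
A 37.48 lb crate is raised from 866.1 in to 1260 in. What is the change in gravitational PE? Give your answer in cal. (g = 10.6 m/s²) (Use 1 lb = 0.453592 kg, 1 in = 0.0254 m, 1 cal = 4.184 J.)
Convert to SI: m = 17.0006 kg, Δh = 10.0051 m
ΔPE = mgΔh = (17.0006)(10.6)(10.0051) = 1802.98 J = 430.9 cal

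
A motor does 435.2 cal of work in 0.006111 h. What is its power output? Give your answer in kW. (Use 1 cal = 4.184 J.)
Convert to SI: W = 1820.88 J, t = 21.9996 s
P = W/t = 1820.88/21.9996 = 82.7686 W = 0.08277 kW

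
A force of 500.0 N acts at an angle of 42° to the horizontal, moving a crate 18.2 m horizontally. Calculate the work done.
W = F·d·cosθ = (500.0)(18.2)cos(42°) = 6763 J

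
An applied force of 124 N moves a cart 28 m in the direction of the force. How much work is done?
W = F·d = (124)(28) = 3472 J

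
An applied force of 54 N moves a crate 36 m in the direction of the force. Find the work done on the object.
W = F·d = (54)(36) = 1944 J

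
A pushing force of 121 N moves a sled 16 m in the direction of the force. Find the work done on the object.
W = F·d = (121)(16) = 1936 J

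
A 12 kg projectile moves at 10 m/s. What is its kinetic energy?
KE = ½mv² = ½(12)(10)² = 600.0 J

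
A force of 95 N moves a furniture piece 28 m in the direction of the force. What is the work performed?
W = F·d = (95)(28) = 2660 J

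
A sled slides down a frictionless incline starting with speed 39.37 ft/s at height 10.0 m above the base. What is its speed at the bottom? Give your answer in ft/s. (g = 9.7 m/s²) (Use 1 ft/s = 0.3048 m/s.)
Convert to SI: v₀ = 12.0 m/s, h = 10.0 m
½mv₀² + mgh = ½mv² ⇒ v = √(v₀² + 2gh) = √(12.0² + 2·9.7·10.0) = 18.3848 m/s = 60.32 ft/s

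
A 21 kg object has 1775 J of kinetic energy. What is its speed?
v = √(2·KE/m) = √(2·1775/21) = 13.0 m/s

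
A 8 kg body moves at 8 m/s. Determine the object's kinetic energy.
KE = ½mv² = ½(8)(8)² = 256.0 J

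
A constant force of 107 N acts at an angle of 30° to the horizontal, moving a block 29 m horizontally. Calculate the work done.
W = F·d·cosθ = (107)(29)cos(30°) = 2687 J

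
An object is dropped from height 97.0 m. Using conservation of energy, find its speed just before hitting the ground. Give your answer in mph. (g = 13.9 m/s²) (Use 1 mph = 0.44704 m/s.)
mgh = ½mv² ⇒ v = √(2gh) = √(2·13.9·97.0) = 51.9288 m/s = 116.2 mph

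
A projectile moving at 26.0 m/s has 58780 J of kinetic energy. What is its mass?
m = 2·KE/v² = 2·58780/(26.0)² = 173.9 kg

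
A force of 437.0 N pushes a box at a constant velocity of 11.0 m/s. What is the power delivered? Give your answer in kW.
P = Fv = (437.0)(11.0) = 4807.0 W = 4.807 kW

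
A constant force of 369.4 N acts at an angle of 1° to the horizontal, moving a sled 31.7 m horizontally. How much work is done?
W = F·d·cosθ = (369.4)(31.7)cos(1°) = 11710 J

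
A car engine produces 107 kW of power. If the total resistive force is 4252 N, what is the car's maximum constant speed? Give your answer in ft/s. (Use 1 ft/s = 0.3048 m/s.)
P = Fv ⇒ v = P/F = 107000 W/4252.0 N = 25.1646 m/s = 82.56 ft/s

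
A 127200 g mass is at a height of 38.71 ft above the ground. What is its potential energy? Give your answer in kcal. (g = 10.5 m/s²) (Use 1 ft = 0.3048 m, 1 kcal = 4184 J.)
Convert to SI: m = 127.2 kg, h = 11.7988 m
PE = mgh = (127.2)(10.5)(11.7988) = 15758.5 J = 3.766 kcal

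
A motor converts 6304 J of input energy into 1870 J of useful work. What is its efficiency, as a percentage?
η = W_out/W_in = 1870/6304 = 29.66%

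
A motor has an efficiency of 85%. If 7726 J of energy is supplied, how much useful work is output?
W_out = η·W_in = 0.85·7726 = 6567.1 J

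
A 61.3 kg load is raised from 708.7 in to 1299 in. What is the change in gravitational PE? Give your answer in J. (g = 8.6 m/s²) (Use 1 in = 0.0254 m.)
Convert to SI: m = 61.3 kg, Δh = 14.9936 m
ΔPE = mgΔh = (61.3)(8.6)(14.9936) = 7904 J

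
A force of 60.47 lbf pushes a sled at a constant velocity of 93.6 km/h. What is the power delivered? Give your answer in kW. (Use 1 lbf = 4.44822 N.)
Convert to SI: F = 268.984 N, v = 26.0 m/s
P = Fv = (268.984)(26.0) = 6993.58 W = 6.994 kW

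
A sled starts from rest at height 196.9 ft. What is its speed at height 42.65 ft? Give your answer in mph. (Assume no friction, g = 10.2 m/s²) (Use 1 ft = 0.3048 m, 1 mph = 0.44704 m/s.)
Convert to SI: h₁−h₂ = 47.0154 m
mgh₁ = mgh₂ + ½mv² ⇒ v = √(2g(h₁−h₂)) = √(2·10.2·47.0154) = 30.9696 m/s = 69.28 mph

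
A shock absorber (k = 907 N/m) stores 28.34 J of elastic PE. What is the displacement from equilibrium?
x = √(2·PE/k) = √(2·28.34/907) = 0.25 m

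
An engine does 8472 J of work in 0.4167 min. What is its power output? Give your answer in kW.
Convert to SI: W = 8472.0 J, t = 25.002 s
P = W/t = 8472.0/25.002 = 338.853 W = 0.3389 kW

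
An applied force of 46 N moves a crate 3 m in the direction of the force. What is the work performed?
W = F·d = (46)(3) = 138.0 J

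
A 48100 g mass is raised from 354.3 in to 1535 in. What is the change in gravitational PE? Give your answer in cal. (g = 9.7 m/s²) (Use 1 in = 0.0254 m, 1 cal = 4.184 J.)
Convert to SI: m = 48.1 kg, Δh = 29.9898 m
ΔPE = mgΔh = (48.1)(9.7)(29.9898) = 13992.3 J = 3344 cal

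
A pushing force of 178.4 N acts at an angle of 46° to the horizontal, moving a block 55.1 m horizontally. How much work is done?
W = F·d·cosθ = (178.4)(55.1)cos(46°) = 6828 J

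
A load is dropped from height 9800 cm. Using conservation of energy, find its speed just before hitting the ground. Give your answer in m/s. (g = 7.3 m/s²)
Convert to SI: h = 98.0 m
mgh = ½mv² ⇒ v = √(2gh) = √(2·7.3·98.0) = 37.83 m/s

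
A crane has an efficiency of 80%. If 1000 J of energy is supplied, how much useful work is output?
W_out = η·W_in = 0.8·1000 = 800.0 J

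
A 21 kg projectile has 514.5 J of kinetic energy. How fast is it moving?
v = √(2·KE/m) = √(2·514.5/21) = 7.0 m/s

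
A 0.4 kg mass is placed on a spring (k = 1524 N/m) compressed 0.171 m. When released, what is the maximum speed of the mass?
½kx² = ½mv² ⇒ v = x√(k/m) = (0.171)√(1524/0.4) = 10.56 m/s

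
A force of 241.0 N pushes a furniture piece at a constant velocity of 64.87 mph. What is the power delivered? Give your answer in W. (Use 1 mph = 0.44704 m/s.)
Convert to SI: F = 241.0 N, v = 28.9995 m/s
P = Fv = (241.0)(28.9995) = 6989 W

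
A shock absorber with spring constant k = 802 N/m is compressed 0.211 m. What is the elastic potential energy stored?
PE = ½kx² = ½(802)(0.211)² = 17.85 J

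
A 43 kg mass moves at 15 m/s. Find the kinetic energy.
KE = ½mv² = ½(43)(15)² = 4837.5 J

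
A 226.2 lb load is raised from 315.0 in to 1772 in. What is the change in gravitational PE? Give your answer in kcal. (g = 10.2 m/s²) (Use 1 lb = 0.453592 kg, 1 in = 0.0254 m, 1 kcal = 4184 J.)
Convert to SI: m = 102.603 kg, Δh = 37.0078 m
ΔPE = mgΔh = (102.603)(10.2)(37.0078) = 38730.4 J = 9.257 kcal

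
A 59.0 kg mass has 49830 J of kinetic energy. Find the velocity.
v = √(2·KE/m) = √(2·49830/59.0) = 41.1 m/s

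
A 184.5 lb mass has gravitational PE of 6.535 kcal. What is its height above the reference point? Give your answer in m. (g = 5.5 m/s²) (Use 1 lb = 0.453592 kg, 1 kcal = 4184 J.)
Convert to SI: m = 83.6877 kg, PE = 27342.4 J
h = PE/(mg) = 27342.4/(83.6877·5.5) = 59.4 m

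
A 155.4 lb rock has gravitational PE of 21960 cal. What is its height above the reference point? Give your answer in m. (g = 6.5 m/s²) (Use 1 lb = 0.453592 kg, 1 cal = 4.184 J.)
Convert to SI: m = 70.4882 kg, PE = 91880.6 J
h = PE/(mg) = 91880.6/(70.4882·6.5) = 200.5 m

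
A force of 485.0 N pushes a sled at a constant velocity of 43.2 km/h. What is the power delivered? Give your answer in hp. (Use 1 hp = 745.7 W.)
Convert to SI: F = 485.0 N, v = 12.0 m/s
P = Fv = (485.0)(12.0) = 5820.0 W = 7.805 hp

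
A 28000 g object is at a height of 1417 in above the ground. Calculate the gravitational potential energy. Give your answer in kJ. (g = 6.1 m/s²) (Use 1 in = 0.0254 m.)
Convert to SI: m = 28.0 kg, h = 35.9918 m
PE = mgh = (28.0)(6.1)(35.9918) = 6147.4 J = 6.147 kJ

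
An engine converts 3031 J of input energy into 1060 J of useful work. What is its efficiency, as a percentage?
η = W_out/W_in = 1060/3031 = 34.97%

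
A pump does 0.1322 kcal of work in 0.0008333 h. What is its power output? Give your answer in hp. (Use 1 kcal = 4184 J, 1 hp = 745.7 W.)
Convert to SI: W = 553.125 J, t = 2.99988 s
P = W/t = 553.125/2.99988 = 184.382 W = 0.2473 hp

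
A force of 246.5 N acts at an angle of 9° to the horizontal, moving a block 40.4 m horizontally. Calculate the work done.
W = F·d·cosθ = (246.5)(40.4)cos(9°) = 9836 J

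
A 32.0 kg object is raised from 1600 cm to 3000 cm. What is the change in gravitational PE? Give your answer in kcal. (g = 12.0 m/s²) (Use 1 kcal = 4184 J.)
Convert to SI: m = 32.0 kg, Δh = 14.0 m
ΔPE = mgΔh = (32.0)(12.0)(14.0) = 5376.0 J = 1.285 kcal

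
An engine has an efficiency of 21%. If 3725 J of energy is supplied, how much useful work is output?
W_out = η·W_in = 0.21·3725 = 782.25 J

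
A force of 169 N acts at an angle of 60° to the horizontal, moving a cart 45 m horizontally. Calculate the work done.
W = F·d·cosθ = (169)(45)cos(60°) = 3803 J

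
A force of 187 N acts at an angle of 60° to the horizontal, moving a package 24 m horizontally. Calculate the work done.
W = F·d·cosθ = (187)(24)cos(60°) = 2244 J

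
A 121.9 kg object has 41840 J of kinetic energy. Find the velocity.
v = √(2·KE/m) = √(2·41840/121.9) = 26.2 m/s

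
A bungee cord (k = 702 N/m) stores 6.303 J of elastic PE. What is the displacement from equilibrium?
x = √(2·PE/k) = √(2·6.303/702) = 0.134 m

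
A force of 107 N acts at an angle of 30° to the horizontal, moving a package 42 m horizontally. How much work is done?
W = F·d·cosθ = (107)(42)cos(30°) = 3892 J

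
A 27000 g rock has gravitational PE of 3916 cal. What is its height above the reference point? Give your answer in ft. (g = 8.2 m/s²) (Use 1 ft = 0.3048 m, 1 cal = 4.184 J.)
Convert to SI: m = 27.0 kg, PE = 16384.5 J
h = PE/(mg) = 16384.5/(27.0·8.2) = 74.0043 m = 242.8 ft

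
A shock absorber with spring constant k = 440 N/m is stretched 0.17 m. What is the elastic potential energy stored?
PE = ½kx² = ½(440)(0.17)² = 6.358 J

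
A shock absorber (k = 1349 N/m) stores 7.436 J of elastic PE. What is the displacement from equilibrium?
x = √(2·PE/k) = √(2·7.436/1349) = 0.105 m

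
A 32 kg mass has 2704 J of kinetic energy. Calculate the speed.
v = √(2·KE/m) = √(2·2704/32) = 13.0 m/s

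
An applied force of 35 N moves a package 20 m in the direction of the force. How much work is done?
W = F·d = (35)(20) = 700.0 J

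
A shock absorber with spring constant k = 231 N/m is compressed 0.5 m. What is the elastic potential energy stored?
PE = ½kx² = ½(231)(0.5)² = 28.88 J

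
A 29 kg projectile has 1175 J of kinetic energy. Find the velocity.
v = √(2·KE/m) = √(2·1175/29) = 9.002 m/s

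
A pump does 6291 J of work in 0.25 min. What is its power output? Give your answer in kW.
Convert to SI: W = 6291.0 J, t = 15.0 s
P = W/t = 6291.0/15.0 = 419.4 W = 0.4194 kW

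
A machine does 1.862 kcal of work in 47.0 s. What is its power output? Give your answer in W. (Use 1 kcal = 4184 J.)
Convert to SI: W = 7790.61 J, t = 47.0 s
P = W/t = 7790.61/47.0 = 165.8 W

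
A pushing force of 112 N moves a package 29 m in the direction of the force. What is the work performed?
W = F·d = (112)(29) = 3248 J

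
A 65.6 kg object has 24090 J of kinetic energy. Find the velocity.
v = √(2·KE/m) = √(2·24090/65.6) = 27.1 m/s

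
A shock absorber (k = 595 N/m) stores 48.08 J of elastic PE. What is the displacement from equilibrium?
x = √(2·PE/k) = √(2·48.08/595) = 0.402 m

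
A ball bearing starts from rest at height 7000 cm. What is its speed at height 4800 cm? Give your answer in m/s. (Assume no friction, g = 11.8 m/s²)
Convert to SI: h₁−h₂ = 22.0 m
mgh₁ = mgh₂ + ½mv² ⇒ v = √(2g(h₁−h₂)) = √(2·11.8·22.0) = 22.79 m/s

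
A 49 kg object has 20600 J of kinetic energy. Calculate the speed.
v = √(2·KE/m) = √(2·20600/49) = 29.0 m/s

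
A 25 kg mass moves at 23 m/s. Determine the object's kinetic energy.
KE = ½mv² = ½(25)(23)² = 6612.5 J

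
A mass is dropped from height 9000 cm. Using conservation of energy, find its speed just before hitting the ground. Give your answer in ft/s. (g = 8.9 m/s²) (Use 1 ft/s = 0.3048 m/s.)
Convert to SI: h = 90.0 m
mgh = ½mv² ⇒ v = √(2gh) = √(2·8.9·90.0) = 40.025 m/s = 131.3 ft/s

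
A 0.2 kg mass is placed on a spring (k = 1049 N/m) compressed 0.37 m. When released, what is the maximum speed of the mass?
½kx² = ½mv² ⇒ v = x√(k/m) = (0.37)√(1049/0.2) = 26.8 m/s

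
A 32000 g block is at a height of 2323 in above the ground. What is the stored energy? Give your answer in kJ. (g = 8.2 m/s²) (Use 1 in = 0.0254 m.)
Convert to SI: m = 32.0 kg, h = 59.0042 m
PE = mgh = (32.0)(8.2)(59.0042) = 15482.7 J = 15.48 kJ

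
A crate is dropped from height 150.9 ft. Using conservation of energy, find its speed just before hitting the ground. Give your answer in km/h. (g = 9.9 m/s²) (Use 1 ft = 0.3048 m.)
Convert to SI: h = 45.9943 m
mgh = ½mv² ⇒ v = √(2gh) = √(2·9.9·45.9943) = 30.1776 m/s = 108.6 km/h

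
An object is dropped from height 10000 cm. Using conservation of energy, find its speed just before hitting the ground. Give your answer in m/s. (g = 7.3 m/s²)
Convert to SI: h = 100.0 m
mgh = ½mv² ⇒ v = √(2gh) = √(2·7.3·100.0) = 38.21 m/s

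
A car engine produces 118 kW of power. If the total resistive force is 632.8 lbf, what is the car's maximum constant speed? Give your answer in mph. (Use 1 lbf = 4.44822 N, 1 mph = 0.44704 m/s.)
Convert to SI: F = 2814.83 N
P = Fv ⇒ v = P/F = 118000 W/2814.83 N = 41.9208 m/s = 93.77 mph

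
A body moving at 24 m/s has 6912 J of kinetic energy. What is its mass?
m = 2·KE/v² = 2·6912/(24)² = 24.0 kg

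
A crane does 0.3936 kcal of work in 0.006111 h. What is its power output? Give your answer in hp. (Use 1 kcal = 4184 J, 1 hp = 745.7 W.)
Convert to SI: W = 1646.82 J, t = 21.9996 s
P = W/t = 1646.82/21.9996 = 74.8569 W = 0.1004 hp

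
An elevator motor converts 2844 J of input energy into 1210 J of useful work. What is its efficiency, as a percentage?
η = W_out/W_in = 1210/2844 = 42.55%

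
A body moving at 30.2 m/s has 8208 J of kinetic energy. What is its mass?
m = 2·KE/v² = 2·8208/(30.2)² = 18.0 kg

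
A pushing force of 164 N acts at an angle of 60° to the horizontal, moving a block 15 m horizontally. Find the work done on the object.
W = F·d·cosθ = (164)(15)cos(60°) = 1230 J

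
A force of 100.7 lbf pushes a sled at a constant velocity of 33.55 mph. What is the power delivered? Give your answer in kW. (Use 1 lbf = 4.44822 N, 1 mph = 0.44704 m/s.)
Convert to SI: F = 447.936 N, v = 14.9982 m/s
P = Fv = (447.936)(14.9982) = 6718.23 W = 6.718 kW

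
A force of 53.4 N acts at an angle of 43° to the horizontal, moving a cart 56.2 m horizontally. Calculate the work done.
W = F·d·cosθ = (53.4)(56.2)cos(43°) = 2195 J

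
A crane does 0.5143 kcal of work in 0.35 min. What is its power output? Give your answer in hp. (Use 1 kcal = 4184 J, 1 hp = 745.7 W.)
Convert to SI: W = 2151.83 J, t = 21.0 s
P = W/t = 2151.83/21.0 = 102.468 W = 0.1374 hp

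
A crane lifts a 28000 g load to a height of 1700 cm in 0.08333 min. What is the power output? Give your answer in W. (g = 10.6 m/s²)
Convert to SI: m = 28.0 kg, h = 17.0 m, t = 4.9998 s
P = mgh/t = (28.0)(10.6)(17.0)/4.9998 = 1009 W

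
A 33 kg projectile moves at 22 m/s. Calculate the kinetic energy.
KE = ½mv² = ½(33)(22)² = 7986.0 J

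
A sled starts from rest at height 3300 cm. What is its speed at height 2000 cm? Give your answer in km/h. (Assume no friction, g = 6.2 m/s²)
Convert to SI: h₁−h₂ = 13.0 m
mgh₁ = mgh₂ + ½mv² ⇒ v = √(2g(h₁−h₂)) = √(2·6.2·13.0) = 12.6965 m/s = 45.71 km/h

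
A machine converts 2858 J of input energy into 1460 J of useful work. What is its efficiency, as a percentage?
η = W_out/W_in = 1460/2858 = 51.08%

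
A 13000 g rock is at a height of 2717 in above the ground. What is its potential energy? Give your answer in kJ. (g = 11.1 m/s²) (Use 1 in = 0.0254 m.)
Convert to SI: m = 13.0 kg, h = 69.0118 m
PE = mgh = (13.0)(11.1)(69.0118) = 9958.4 J = 9.958 kJ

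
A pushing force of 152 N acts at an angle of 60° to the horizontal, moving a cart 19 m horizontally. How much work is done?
W = F·d·cosθ = (152)(19)cos(60°) = 1444 J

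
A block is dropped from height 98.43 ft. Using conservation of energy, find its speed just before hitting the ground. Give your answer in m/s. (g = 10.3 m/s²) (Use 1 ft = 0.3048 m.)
Convert to SI: h = 30.0015 m
mgh = ½mv² ⇒ v = √(2gh) = √(2·10.3·30.0015) = 24.86 m/s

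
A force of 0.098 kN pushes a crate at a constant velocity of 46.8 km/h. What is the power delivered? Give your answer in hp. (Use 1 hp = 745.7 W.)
Convert to SI: F = 98.0 N, v = 13.0 m/s
P = Fv = (98.0)(13.0) = 1274.0 W = 1.708 hp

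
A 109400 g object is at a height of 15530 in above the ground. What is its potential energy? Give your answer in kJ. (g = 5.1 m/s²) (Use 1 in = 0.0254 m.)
Convert to SI: m = 109.4 kg, h = 394.462 m
PE = mgh = (109.4)(5.1)(394.462) = 220086 J = 220.1 kJ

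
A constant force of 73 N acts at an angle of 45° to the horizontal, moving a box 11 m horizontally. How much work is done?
W = F·d·cosθ = (73)(11)cos(45°) = 567.8 J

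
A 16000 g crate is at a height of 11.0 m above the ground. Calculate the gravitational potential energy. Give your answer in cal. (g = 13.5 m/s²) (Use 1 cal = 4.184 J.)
Convert to SI: m = 16.0 kg, h = 11.0 m
PE = mgh = (16.0)(13.5)(11.0) = 2376.0 J = 567.9 cal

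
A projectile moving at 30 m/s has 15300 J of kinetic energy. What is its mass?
m = 2·KE/v² = 2·15300/(30)² = 34.0 kg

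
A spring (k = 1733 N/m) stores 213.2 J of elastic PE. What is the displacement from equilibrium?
x = √(2·PE/k) = √(2·213.2/1733) = 0.496 m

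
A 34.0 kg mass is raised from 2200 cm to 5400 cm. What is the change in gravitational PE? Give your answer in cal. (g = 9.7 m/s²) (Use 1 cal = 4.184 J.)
Convert to SI: m = 34.0 kg, Δh = 32.0 m
ΔPE = mgΔh = (34.0)(9.7)(32.0) = 10553.6 J = 2522 cal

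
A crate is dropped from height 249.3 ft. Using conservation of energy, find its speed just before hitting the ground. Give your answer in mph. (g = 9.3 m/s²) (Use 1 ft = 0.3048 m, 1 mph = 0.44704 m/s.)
Convert to SI: h = 75.9866 m
mgh = ½mv² ⇒ v = √(2gh) = √(2·9.3·75.9866) = 37.5946 m/s = 84.1 mph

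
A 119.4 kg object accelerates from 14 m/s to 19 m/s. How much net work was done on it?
W = ΔKE = ½m(v₂² − v₁²) = ½(119.4)(19² − 14²) = 9850.5 J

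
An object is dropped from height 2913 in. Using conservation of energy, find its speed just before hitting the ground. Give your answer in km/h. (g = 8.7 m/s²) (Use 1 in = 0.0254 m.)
Convert to SI: h = 73.9902 m
mgh = ½mv² ⇒ v = √(2gh) = √(2·8.7·73.9902) = 35.8808 m/s = 129.2 km/h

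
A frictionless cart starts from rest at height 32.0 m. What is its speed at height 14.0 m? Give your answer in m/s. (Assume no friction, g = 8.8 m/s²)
mgh₁ = mgh₂ + ½mv² ⇒ v = √(2g(h₁−h₂)) = √(2·8.8·18.0) = 17.8 m/s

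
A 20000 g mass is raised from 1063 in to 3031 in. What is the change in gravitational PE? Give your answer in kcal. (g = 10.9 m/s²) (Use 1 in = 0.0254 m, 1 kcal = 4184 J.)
Convert to SI: m = 20.0 kg, Δh = 49.9872 m
ΔPE = mgΔh = (20.0)(10.9)(49.9872) = 10897.2 J = 2.604 kcal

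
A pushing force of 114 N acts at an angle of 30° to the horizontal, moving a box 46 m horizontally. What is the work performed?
W = F·d·cosθ = (114)(46)cos(30°) = 4541 J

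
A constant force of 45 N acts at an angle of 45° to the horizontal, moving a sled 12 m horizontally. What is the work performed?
W = F·d·cosθ = (45)(12)cos(45°) = 381.8 J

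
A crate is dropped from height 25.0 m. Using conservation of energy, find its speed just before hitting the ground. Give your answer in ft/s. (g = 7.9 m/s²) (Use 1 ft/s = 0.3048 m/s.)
mgh = ½mv² ⇒ v = √(2gh) = √(2·7.9·25.0) = 19.8746 m/s = 65.21 ft/s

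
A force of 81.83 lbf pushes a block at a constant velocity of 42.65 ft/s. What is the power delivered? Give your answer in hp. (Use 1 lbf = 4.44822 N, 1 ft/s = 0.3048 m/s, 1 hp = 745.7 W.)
Convert to SI: F = 363.998 N, v = 12.9997 m/s
P = Fv = (363.998)(12.9997) = 4731.87 W = 6.346 hp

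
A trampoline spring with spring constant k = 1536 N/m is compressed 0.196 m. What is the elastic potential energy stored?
PE = ½kx² = ½(1536)(0.196)² = 29.5 J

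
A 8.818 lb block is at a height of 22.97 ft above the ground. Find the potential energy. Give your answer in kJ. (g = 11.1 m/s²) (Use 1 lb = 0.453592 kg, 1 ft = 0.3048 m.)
Convert to SI: m = 3.99977 kg, h = 7.00126 m
PE = mgh = (3.99977)(11.1)(7.00126) = 310.838 J = 0.3108 kJ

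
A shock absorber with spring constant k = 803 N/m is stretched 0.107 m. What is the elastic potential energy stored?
PE = ½kx² = ½(803)(0.107)² = 4.597 J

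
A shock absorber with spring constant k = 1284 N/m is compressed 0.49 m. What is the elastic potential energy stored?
PE = ½kx² = ½(1284)(0.49)² = 154.1 J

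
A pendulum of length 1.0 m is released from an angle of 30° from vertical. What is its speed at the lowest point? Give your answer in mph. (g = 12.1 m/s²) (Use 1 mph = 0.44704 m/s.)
h = L(1 − cosθ) = 1.0(1 − cos30°) = 0.133975 m
v = √(2gh) = √(2·12.1·0.133975) = 1.80061 m/s = 4.028 mph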